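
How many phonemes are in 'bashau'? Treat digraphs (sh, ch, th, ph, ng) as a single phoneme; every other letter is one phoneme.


Parsing 'bashau' greedily, digraphs first:
  'b' -> consonant phoneme (phonemes so far: 1)
  'a' -> vowel phoneme (phonemes so far: 2)
  'sh' -> digraph (1 consonant phoneme) (phonemes so far: 3)
  'a' -> vowel phoneme (phonemes so far: 4)
  'u' -> vowel phoneme (phonemes so far: 5)
Total phonemes: 5

5


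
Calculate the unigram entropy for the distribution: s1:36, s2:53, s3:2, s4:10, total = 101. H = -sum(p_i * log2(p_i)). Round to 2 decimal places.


Computing entropy H = -sum(p_i * log2(p_i)):
  s1: p = 36/101 = 0.3564, -p*log2(p) = 0.5305
  s2: p = 53/101 = 0.5248, -p*log2(p) = 0.4882
  s3: p = 2/101 = 0.0198, -p*log2(p) = 0.1120
  s4: p = 10/101 = 0.0990, -p*log2(p) = 0.3303
H = sum of terms = 1.4610
Rounded to 2 decimals: 1.46

1.46


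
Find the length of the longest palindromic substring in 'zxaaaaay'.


Scanning 'zxaaaaay' for palindromic substrings.
Substring at positions 2-6: 'aaaaa'.
Check: reverse('aaaaa') = 'aaaaa' -> palindrome confirmed.
Neighbouring characters ('x' / 'y') break symmetry, so it cannot extend further.
No longer palindromic substring exists; longest length = 5

5


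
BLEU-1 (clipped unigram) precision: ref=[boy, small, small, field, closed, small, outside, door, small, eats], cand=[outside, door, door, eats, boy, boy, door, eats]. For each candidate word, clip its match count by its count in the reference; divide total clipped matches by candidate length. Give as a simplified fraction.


Reference word counts: {'boy': 1, 'closed': 1, 'door': 1, 'eats': 1, 'field': 1, 'outside': 1, 'small': 4}
Checking each candidate word (with clipping):
  'outside' -> in reference (ref count 1, used 1/1) -> match (matches: 1)
  'door' -> in reference (ref count 1, used 1/1) -> match (matches: 2)
  'door' -> ref count 1 already used up (1/1) -> clipped, no match (matches: 2)
  'eats' -> in reference (ref count 1, used 1/1) -> match (matches: 3)
  'boy' -> in reference (ref count 1, used 1/1) -> match (matches: 4)
  'boy' -> ref count 1 already used up (1/1) -> clipped, no match (matches: 4)
  'door' -> ref count 1 already used up (1/1) -> clipped, no match (matches: 4)
  'eats' -> ref count 1 already used up (1/1) -> clipped, no match (matches: 4)
Clipped matches: 4, Candidate length: 8
Precision = 4/8 = 1/2

1/2


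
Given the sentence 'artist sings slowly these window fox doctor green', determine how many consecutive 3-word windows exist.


Word trigrams from [8] words:
  Trigram 1: (artist sings slowly)
  Trigram 2: (sings slowly these)
  Trigram 3: (slowly these window)
  Trigram 4: (these window fox)
  Trigram 5: (window fox doctor)
  Trigram 6: (fox doctor green)
Total word trigrams: 8 - 2 = 6

6


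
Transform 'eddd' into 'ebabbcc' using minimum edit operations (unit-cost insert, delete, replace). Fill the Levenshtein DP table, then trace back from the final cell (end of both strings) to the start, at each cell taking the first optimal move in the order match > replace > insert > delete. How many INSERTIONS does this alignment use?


Edit distance = 6. Backtracking from cell (4, 7) with preference match > replace > insert > delete,
then listing the resulting alignment 'eddd' -> 'ebabbcc' left to right:
  Step 1: keep 'e'
  Step 2: insert 'b' [insertion #1]
  Step 3: insert 'a' [insertion #2]
  Step 4: insert 'b' [insertion #3]
  Step 5: replace d->b
  Step 6: replace d->c
  Step 7: replace d->c
Total insertions: 3

3


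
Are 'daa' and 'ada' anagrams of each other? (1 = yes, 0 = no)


Sort characters of 'daa': 'aad'
Sort characters of 'ada': 'aad'
Sorted forms match -> they ARE anagrams
Result: 1

1


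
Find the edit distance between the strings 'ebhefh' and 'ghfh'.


Building DP table for s1='ebhefh' (len 6) and s2='ghfh' (len 4):
       g  h  f  h
    0  1  2  3  4
  e 1  1  2  3  4
  b 2  2  2  3  4
  h 3  3  2  3  3
  e 4  4  3  3  4
  f 5  5  4  3  4
  h 6  6  5  4  3
Edit distance = dp[6][4] = 3

3


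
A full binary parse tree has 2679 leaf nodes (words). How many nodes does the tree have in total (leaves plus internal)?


Leaf nodes (terminals): 2679
Internal nodes = n - 1 = 2679 - 1 = 2678
Total = leaves + internal = 2679 + 2678 = 5357

5357


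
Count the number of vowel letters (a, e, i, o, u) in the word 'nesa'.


Scanning each character of 'nesa':
  Position 1: 'n' -> consonant (running count: 0)
  Position 2: 'e' -> vowel (running count: 1)
  Position 3: 's' -> consonant (running count: 1)
  Position 4: 'a' -> vowel (running count: 2)
Total vowels: 2

2


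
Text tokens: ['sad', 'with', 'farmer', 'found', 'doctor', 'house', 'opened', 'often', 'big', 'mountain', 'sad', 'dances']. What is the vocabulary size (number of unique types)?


Listing all tokens and tracking unique types:
  Token 1: 'sad' -> NEW (unique so far: 1)
  Token 2: 'with' -> NEW (unique so far: 2)
  Token 3: 'farmer' -> NEW (unique so far: 3)
  Token 4: 'found' -> NEW (unique so far: 4)
  Token 5: 'doctor' -> NEW (unique so far: 5)
  Token 6: 'house' -> NEW (unique so far: 6)
  Token 7: 'opened' -> NEW (unique so far: 7)
  Token 8: 'often' -> NEW (unique so far: 8)
  Token 9: 'big' -> NEW (unique so far: 9)
  Token 10: 'mountain' -> NEW (unique so far: 10)
  Token 11: 'sad' -> duplicate (unique so far: 10)
  Token 12: 'dances' -> NEW (unique so far: 11)
Unique types: ('big', 'dances', 'doctor', 'farmer', 'found', 'house', 'mountain', 'often', 'opened', 'sad', 'with')
Vocabulary size: 11

11


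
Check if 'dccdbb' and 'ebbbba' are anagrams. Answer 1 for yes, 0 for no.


Sort characters of 'dccdbb': 'bbccdd'
Sort characters of 'ebbbba': 'abbbbe'
Sorted forms differ -> they are NOT anagrams
Result: 0

0


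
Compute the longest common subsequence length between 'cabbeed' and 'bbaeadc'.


DP table for LCS of 'cabbeed' and 'bbaeadc':
       b  b  a  e  a  d  c
    0  0  0  0  0  0  0  0
  c 0  0  0  0  0  0  0  1
  a 0  0  0  1  1  1  1  1
  b 0  1  1  1  1  1  1  1
  b 0  1  2  2  2  2  2  2
  e 0  1  2  2  3  3  3  3
  e 0  1  2  2  3  3  3  3
  d 0  1  2  2  3  3  4  4
LCS: 'bbed'
LCS length = 4

4


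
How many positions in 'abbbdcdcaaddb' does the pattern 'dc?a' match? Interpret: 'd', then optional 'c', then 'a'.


Pattern: dc?a means 'd', then optional 'c', then 'a'.
Scanning 'abbbdcdcaaddb' position-by-position:
  Pos 0: window 'abb' -> no
  Pos 1: window 'bbb' -> no
  Pos 2: window 'bbd' -> no
  Pos 3: window 'bdc' -> no
  Pos 4: window 'dcd' -> no
  Pos 5: window 'cdc' -> no
  Pos 6: window 'dca' -> MATCH
  Pos 7: window 'caa' -> no
  Pos 8: window 'aad' -> no
  Pos 9: window 'add' -> no
  Pos 10: window 'ddb' -> no
  Pos 11: window 'db' -> no
  Pos 12: window 'b' -> no
Total matches: 1

1


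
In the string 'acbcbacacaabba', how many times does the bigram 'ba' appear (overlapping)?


Scanning 'acbcbacacaabba' for bigram 'ba':
  Position 0: 'ac' -> no
  Position 1: 'cb' -> no
  Position 2: 'bc' -> no
  Position 3: 'cb' -> no
  Position 4: 'ba' -> MATCH
  Position 5: 'ac' -> no
  Position 6: 'ca' -> no
  Position 7: 'ac' -> no
  Position 8: 'ca' -> no
  Position 9: 'aa' -> no
  Position 10: 'ab' -> no
  Position 11: 'bb' -> no
  Position 12: 'ba' -> MATCH
Total matches: 2

2


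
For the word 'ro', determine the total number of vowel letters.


Scanning each character of 'ro':
  Position 1: 'r' -> consonant (running count: 0)
  Position 2: 'o' -> vowel (running count: 1)
Total vowels: 1

1


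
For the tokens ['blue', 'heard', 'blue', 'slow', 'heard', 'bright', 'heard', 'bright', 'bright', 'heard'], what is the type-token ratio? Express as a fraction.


Tokens: 10
Unique types: ('blue', 'bright', 'heard', 'slow') = 4
TTR = 4/10
Simplify: divide both by 2 -> 2/5
TTR = 2/5

2/5


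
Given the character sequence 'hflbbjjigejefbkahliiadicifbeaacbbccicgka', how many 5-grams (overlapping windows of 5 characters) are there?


String 'hflbbjjigejefbkahliiadicifbeaacbbccicgka' has length L = 40.
Number of overlapping n-grams = L - n + 1
Substituting: 40 - 5 + 1 = 36

36


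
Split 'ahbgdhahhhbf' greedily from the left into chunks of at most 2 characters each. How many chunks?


'ahbgdhahhhbf' has 12 characters.
Chunking with max size 2:
  Chunk 1: 'ah' (positions 0-1)
  Chunk 2: 'bg' (positions 2-3)
  Chunk 3: 'dh' (positions 4-5)
  Chunk 4: 'ah' (positions 6-7)
  Chunk 5: 'hh' (positions 8-9)
  Chunk 6: 'bf' (positions 10-11)
Total chunks: ceil(12 / 2) = 6

6


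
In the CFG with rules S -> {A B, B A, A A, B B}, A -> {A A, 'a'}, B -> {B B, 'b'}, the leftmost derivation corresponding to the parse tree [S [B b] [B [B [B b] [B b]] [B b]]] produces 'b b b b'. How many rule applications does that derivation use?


Every bracketed nonterminal node [X ...] in the tree is produced by exactly one rule application.
Reading the tree off as a leftmost derivation:
  Step 1: S  =>  B B   (applied S -> B B)
  Step 2: B B  =>  b B   (applied B -> b)
  Step 3: b B  =>  b B B   (applied B -> B B)
  Step 4: b B B  =>  b B B B   (applied B -> B B)
  Step 5: b B B B  =>  b b B B   (applied B -> b)
  Step 6: b b B B  =>  b b b B   (applied B -> b)
  Step 7: b b b B  =>  b b b b   (applied B -> b)
Final yield: b b b b
Total rewrite steps: 7

7


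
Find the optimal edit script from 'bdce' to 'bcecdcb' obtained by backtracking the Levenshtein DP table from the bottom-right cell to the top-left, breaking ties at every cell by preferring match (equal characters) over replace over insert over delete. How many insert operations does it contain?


Edit distance = 4. Backtracking from cell (4, 7) with preference match > replace > insert > delete,
then listing the resulting alignment 'bdce' -> 'bcecdcb' left to right:
  Step 1: keep 'b'
  Step 2: insert 'c' [insertion #1]
  Step 3: insert 'e' [insertion #2]
  Step 4: insert 'c' [insertion #3]
  Step 5: keep 'd'
  Step 6: keep 'c'
  Step 7: replace e->b
Total insertions: 3

3


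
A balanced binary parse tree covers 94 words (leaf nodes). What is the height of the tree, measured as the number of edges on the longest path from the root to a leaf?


In a balanced binary tree with n leaves the deepest leaf is ceil(log2(n)) edges below the root.
log2(94) = 6.5546
ceil(6.5546) = 7
height (edges) = 7

7


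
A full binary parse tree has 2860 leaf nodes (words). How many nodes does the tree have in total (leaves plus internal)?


Leaf nodes (terminals): 2860
Internal nodes = n - 1 = 2860 - 1 = 2859
Total = leaves + internal = 2860 + 2859 = 5719

5719


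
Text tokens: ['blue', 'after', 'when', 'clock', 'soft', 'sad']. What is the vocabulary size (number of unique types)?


Listing all tokens and tracking unique types:
  Token 1: 'blue' -> NEW (unique so far: 1)
  Token 2: 'after' -> NEW (unique so far: 2)
  Token 3: 'when' -> NEW (unique so far: 3)
  Token 4: 'clock' -> NEW (unique so far: 4)
  Token 5: 'soft' -> NEW (unique so far: 5)
  Token 6: 'sad' -> NEW (unique so far: 6)
Unique types: ('after', 'blue', 'clock', 'sad', 'soft', 'when')
Vocabulary size: 6

6


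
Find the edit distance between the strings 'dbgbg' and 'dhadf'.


Building DP table for s1='dbgbg' (len 5) and s2='dhadf' (len 5):
       d  h  a  d  f
    0  1  2  3  4  5
  d 1  0  1  2  3  4
  b 2  1  1  2  3  4
  g 3  2  2  2  3  4
  b 4  3  3  3  3  4
  g 5  4  4  4  4  4
Edit distance = dp[5][5] = 4

4


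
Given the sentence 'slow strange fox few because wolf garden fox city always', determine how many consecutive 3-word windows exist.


Word trigrams from [10] words:
  Trigram 1: (slow strange fox)
  Trigram 2: (strange fox few)
  Trigram 3: (fox few because)
  Trigram 4: (few because wolf)
  Trigram 5: (because wolf garden)
  Trigram 6: (wolf garden fox)
  Trigram 7: (garden fox city)
  Trigram 8: (fox city always)
Total word trigrams: 10 - 2 = 8

8


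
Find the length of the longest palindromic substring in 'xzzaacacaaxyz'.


Scanning 'xzzaacacaaxyz' for palindromic substrings.
Substring at positions 3-9: 'aacacaa'.
Check: reverse('aacacaa') = 'aacacaa' -> palindrome confirmed.
Neighbouring characters ('z' / 'x') break symmetry, so it cannot extend further.
No longer palindromic substring exists; longest length = 7

7


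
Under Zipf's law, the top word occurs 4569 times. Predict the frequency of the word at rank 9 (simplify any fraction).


Zipf's law: freq(rank) = f1 / rank
f1 = 4569, rank = 9
freq = 4569 / 9
GCD(4569, 9) = 3
Simplified: 1523/3

1523/3


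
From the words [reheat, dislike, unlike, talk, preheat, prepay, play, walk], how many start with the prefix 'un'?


Checking each word for prefix 'un':
  'reheat' -> no (count: 0)
  'dislike' -> no (count: 0)
  'unlike' -> YES, starts with 'un' (count: 1)
  'talk' -> no (count: 1)
  'preheat' -> no (count: 1)
  'prepay' -> no (count: 1)
  'play' -> no (count: 1)
  'walk' -> no (count: 1)
Total with prefix 'un': 1

1


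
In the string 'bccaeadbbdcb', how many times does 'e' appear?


Scanning 'bccaeadbbdcb' for 'e':
  Position 4: 'e' -> MATCH (count: 1)
Total occurrences of 'e': 1

1


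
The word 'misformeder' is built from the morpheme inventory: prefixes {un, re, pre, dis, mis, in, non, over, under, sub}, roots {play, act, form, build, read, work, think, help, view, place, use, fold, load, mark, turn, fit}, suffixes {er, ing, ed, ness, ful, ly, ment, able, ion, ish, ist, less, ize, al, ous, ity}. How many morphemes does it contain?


Segmenting 'misformeder' against the inventory:
  'mis' -> prefix (morpheme 1)
  'form' -> root (morpheme 2)
  'ed' -> suffix (morpheme 3)
  'er' -> suffix (morpheme 4)
Total morphemes: 4

4


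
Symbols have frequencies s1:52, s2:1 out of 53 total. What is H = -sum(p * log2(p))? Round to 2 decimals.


Computing entropy H = -sum(p_i * log2(p_i)):
  s1: p = 52/53 = 0.9811, -p*log2(p) = 0.0270
  s2: p = 1/53 = 0.0189, -p*log2(p) = 0.1081
H = sum of terms = 0.1351
Rounded to 2 decimals: 0.14

0.14


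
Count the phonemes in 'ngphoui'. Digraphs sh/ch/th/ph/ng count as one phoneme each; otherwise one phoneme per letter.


Parsing 'ngphoui' greedily, digraphs first:
  'ng' -> digraph (1 consonant phoneme) (phonemes so far: 1)
  'ph' -> digraph (1 consonant phoneme) (phonemes so far: 2)
  'o' -> vowel phoneme (phonemes so far: 3)
  'u' -> vowel phoneme (phonemes so far: 4)
  'i' -> vowel phoneme (phonemes so far: 5)
Total phonemes: 5

5


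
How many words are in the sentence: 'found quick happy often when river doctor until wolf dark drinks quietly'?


Counting words by splitting on spaces:
  Word 1: 'found'
  Word 2: 'quick'
  Word 3: 'happy'
  Word 4: 'often'
  Word 5: 'when'
  Word 6: 'river'
  Word 7: 'doctor'
  Word 8: 'until'
  Word 9: 'wolf'
  Word 10: 'dark'
  Word 11: 'drinks'
  Word 12: 'quietly'
Total words: 12

12


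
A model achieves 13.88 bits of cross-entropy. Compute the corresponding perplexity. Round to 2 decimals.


Perplexity formula: PP = 2^H
H = 13.88
PP = 2^13.88
Decompose: 2^13.88 = 2^13 * 2^0.88
2^13 = 8192, 2^0.88 ~ 1.8403753
PP ~ 8192 * 1.8403753 = 15076.3544576
Rounded to 2 decimals: 15076.35

15076.35


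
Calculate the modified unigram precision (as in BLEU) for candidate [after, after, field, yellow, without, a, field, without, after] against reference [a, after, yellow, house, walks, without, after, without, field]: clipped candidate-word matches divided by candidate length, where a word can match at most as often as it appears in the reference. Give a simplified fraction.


Reference word counts: {'a': 1, 'after': 2, 'field': 1, 'house': 1, 'walks': 1, 'without': 2, 'yellow': 1}
Checking each candidate word (with clipping):
  'after' -> in reference (ref count 2, used 1/2) -> match (matches: 1)
  'after' -> in reference (ref count 2, used 2/2) -> match (matches: 2)
  'field' -> in reference (ref count 1, used 1/1) -> match (matches: 3)
  'yellow' -> in reference (ref count 1, used 1/1) -> match (matches: 4)
  'without' -> in reference (ref count 2, used 1/2) -> match (matches: 5)
  'a' -> in reference (ref count 1, used 1/1) -> match (matches: 6)
  'field' -> ref count 1 already used up (1/1) -> clipped, no match (matches: 6)
  'without' -> in reference (ref count 2, used 2/2) -> match (matches: 7)
  'after' -> ref count 2 already used up (2/2) -> clipped, no match (matches: 7)
Clipped matches: 7, Candidate length: 9
Precision = 7/9

7/9


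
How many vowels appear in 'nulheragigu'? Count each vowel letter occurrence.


Scanning each character of 'nulheragigu':
  Position 1: 'n' -> consonant (running count: 0)
  Position 2: 'u' -> vowel (running count: 1)
  Position 3: 'l' -> consonant (running count: 1)
  Position 4: 'h' -> consonant (running count: 1)
  Position 5: 'e' -> vowel (running count: 2)
  Position 6: 'r' -> consonant (running count: 2)
  Position 7: 'a' -> vowel (running count: 3)
  Position 8: 'g' -> consonant (running count: 3)
  Position 9: 'i' -> vowel (running count: 4)
  Position 10: 'g' -> consonant (running count: 4)
  Position 11: 'u' -> vowel (running count: 5)
Total vowels: 5

5


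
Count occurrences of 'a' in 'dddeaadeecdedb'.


Scanning 'dddeaadeecdedb' for 'a':
  Position 4: 'a' -> MATCH (count: 1)
  Position 5: 'a' -> MATCH (count: 2)
Total occurrences of 'a': 2

2


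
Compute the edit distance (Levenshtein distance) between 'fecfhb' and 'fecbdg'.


Building DP table for s1='fecfhb' (len 6) and s2='fecbdg' (len 6):
       f  e  c  b  d  g
    0  1  2  3  4  5  6
  f 1  0  1  2  3  4  5
  e 2  1  0  1  2  3  4
  c 3  2  1  0  1  2  3
  f 4  3  2  1  1  2  3
  h 5  4  3  2  2  2  3
  b 6  5  4  3  2  3  3
Edit distance = dp[6][6] = 3

3


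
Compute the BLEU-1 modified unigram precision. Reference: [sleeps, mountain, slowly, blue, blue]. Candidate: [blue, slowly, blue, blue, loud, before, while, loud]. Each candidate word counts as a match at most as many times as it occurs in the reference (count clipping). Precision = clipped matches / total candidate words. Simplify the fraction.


Reference word counts: {'blue': 2, 'mountain': 1, 'sleeps': 1, 'slowly': 1}
Checking each candidate word (with clipping):
  'blue' -> in reference (ref count 2, used 1/2) -> match (matches: 1)
  'slowly' -> in reference (ref count 1, used 1/1) -> match (matches: 2)
  'blue' -> in reference (ref count 2, used 2/2) -> match (matches: 3)
  'blue' -> ref count 2 already used up (2/2) -> clipped, no match (matches: 3)
  'loud' -> not in reference -> no match (matches: 3)
  'before' -> not in reference -> no match (matches: 3)
  'while' -> not in reference -> no match (matches: 3)
  'loud' -> not in reference -> no match (matches: 3)
Clipped matches: 3, Candidate length: 8
Precision = 3/8

3/8


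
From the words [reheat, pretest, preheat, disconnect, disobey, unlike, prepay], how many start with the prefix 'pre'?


Checking each word for prefix 'pre':
  'reheat' -> no (count: 0)
  'pretest' -> YES, starts with 'pre' (count: 1)
  'preheat' -> YES, starts with 'pre' (count: 2)
  'disconnect' -> no (count: 2)
  'disobey' -> no (count: 2)
  'unlike' -> no (count: 2)
  'prepay' -> YES, starts with 'pre' (count: 3)
Total with prefix 'pre': 3

3


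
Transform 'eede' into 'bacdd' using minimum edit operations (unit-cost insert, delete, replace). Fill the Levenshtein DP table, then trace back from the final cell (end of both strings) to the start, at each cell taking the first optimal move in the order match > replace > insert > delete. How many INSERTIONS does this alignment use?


Edit distance = 4. Backtracking from cell (4, 5) with preference match > replace > insert > delete,
then listing the resulting alignment 'eede' -> 'bacdd' left to right:
  Step 1: insert 'b' [insertion #1]
  Step 2: replace e->a
  Step 3: replace e->c
  Step 4: keep 'd'
  Step 5: replace e->d
Total insertions: 1

1


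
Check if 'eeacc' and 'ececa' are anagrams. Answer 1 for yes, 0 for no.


Sort characters of 'eeacc': 'accee'
Sort characters of 'ececa': 'accee'
Sorted forms match -> they ARE anagrams
Result: 1

1


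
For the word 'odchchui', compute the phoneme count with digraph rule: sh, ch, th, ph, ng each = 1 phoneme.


Parsing 'odchchui' greedily, digraphs first:
  'o' -> vowel phoneme (phonemes so far: 1)
  'd' -> consonant phoneme (phonemes so far: 2)
  'ch' -> digraph (1 consonant phoneme) (phonemes so far: 3)
  'ch' -> digraph (1 consonant phoneme) (phonemes so far: 4)
  'u' -> vowel phoneme (phonemes so far: 5)
  'i' -> vowel phoneme (phonemes so far: 6)
Total phonemes: 6

6


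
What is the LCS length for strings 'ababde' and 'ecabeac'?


DP table for LCS of 'ababde' and 'ecabeac':
       e  c  a  b  e  a  c
    0  0  0  0  0  0  0  0
  a 0  0  0  1  1  1  1  1
  b 0  0  0  1  2  2  2  2
  a 0  0  0  1  2  2  3  3
  b 0  0  0  1  2  2  3  3
  d 0  0  0  1  2  2  3  3
  e 0  1  1  1  2  3  3  3
LCS: 'aba'
LCS length = 3

3


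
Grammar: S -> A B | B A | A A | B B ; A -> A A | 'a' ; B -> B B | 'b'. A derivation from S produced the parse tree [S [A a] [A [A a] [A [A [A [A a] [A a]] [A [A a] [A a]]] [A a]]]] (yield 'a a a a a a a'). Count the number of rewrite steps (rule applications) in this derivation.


Every bracketed nonterminal node [X ...] in the tree is produced by exactly one rule application.
Reading the tree off as a leftmost derivation:
  Step 1: S  =>  A A   (applied S -> A A)
  Step 2: A A  =>  a A   (applied A -> a)
  Step 3: a A  =>  a A A   (applied A -> A A)
  Step 4: a A A  =>  a a A   (applied A -> a)
  Step 5: a a A  =>  a a A A   (applied A -> A A)
  Step 6: a a A A  =>  a a A A A   (applied A -> A A)
  Step 7: a a A A A  =>  a a A A A A   (applied A -> A A)
  Step 8: a a A A A A  =>  a a a A A A   (applied A -> a)
  Step 9: a a a A A A  =>  a a a a A A   (applied A -> a)
  Step 10: a a a a A A  =>  a a a a A A A   (applied A -> A A)
  Step 11: a a a a A A A  =>  a a a a a A A   (applied A -> a)
  Step 12: a a a a a A A  =>  a a a a a a A   (applied A -> a)
  Step 13: a a a a a a A  =>  a a a a a a a   (applied A -> a)
Final yield: a a a a a a a
Total rewrite steps: 13

13


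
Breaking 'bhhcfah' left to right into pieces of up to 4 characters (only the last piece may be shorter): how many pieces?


'bhhcfah' has 7 characters.
Chunking with max size 4:
  Chunk 1: 'bhhc' (positions 0-3)
  Chunk 2: 'fah' (positions 4-6)
Total chunks: ceil(7 / 4) = 2

2


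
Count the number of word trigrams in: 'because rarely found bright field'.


Word trigrams from [5] words:
  Trigram 1: (because rarely found)
  Trigram 2: (rarely found bright)
  Trigram 3: (found bright field)
Total word trigrams: 5 - 2 = 3

3


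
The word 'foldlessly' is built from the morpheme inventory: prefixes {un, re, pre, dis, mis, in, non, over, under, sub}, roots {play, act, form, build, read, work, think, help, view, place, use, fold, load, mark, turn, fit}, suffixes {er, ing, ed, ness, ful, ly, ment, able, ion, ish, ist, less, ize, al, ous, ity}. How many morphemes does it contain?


Segmenting 'foldlessly' against the inventory:
  'fold' -> root (morpheme 1)
  'less' -> suffix (morpheme 2)
  'ly' -> suffix (morpheme 3)
Total morphemes: 3

3


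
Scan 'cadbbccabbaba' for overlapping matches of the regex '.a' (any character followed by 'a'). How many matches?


Pattern: .a means any character followed by 'a'.
Scanning 'cadbbccabbaba' position-by-position:
  Pos 0: window 'ca' -> MATCH
  Pos 1: window 'ad' -> no
  Pos 2: window 'db' -> no
  Pos 3: window 'bb' -> no
  Pos 4: window 'bc' -> no
  Pos 5: window 'cc' -> no
  Pos 6: window 'ca' -> MATCH
  Pos 7: window 'ab' -> no
  Pos 8: window 'bb' -> no
  Pos 9: window 'ba' -> MATCH
  Pos 10: window 'ab' -> no
  Pos 11: window 'ba' -> MATCH
  Pos 12: window 'a' -> no
Total matches: 4

4


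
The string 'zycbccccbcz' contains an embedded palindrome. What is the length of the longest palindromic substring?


Scanning 'zycbccccbcz' for palindromic substrings.
Substring at positions 2-9: 'cbccccbc'.
Check: reverse('cbccccbc') = 'cbccccbc' -> palindrome confirmed.
Neighbouring characters ('y' / 'z') break symmetry, so it cannot extend further.
No longer palindromic substring exists; longest length = 8

8


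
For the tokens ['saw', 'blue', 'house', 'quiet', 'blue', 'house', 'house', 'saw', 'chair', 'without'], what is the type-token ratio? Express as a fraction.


Tokens: 10
Unique types: ('blue', 'chair', 'house', 'quiet', 'saw', 'without') = 6
TTR = 6/10
Simplify: divide both by 2 -> 3/5
TTR = 3/5

3/5


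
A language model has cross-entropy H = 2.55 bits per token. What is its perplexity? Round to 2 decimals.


Perplexity formula: PP = 2^H
H = 2.55
PP = 2^2.55
Decompose: 2^2.55 = 2^2 * 2^0.55
2^2 = 4, 2^0.55 ~ 1.4640857
PP ~ 4 * 1.4640857 = 5.8563428
Rounded to 2 decimals: 5.86

5.86


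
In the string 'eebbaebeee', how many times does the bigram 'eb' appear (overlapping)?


Scanning 'eebbaebeee' for bigram 'eb':
  Position 0: 'ee' -> no
  Position 1: 'eb' -> MATCH
  Position 2: 'bb' -> no
  Position 3: 'ba' -> no
  Position 4: 'ae' -> no
  Position 5: 'eb' -> MATCH
  Position 6: 'be' -> no
  Position 7: 'ee' -> no
  Position 8: 'ee' -> no
Total matches: 2

2


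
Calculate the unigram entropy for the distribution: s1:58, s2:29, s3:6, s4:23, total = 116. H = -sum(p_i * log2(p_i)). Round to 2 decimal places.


Computing entropy H = -sum(p_i * log2(p_i)):
  s1: p = 58/116 = 0.5000, -p*log2(p) = 0.5000
  s2: p = 29/116 = 0.2500, -p*log2(p) = 0.5000
  s3: p = 6/116 = 0.0517, -p*log2(p) = 0.2210
  s4: p = 23/116 = 0.1983, -p*log2(p) = 0.4629
H = sum of terms = 1.6839
Rounded to 2 decimals: 1.68

1.68


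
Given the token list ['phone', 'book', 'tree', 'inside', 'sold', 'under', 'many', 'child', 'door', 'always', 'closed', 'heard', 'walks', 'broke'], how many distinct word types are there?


Listing all tokens and tracking unique types:
  Token 1: 'phone' -> NEW (unique so far: 1)
  Token 2: 'book' -> NEW (unique so far: 2)
  Token 3: 'tree' -> NEW (unique so far: 3)
  Token 4: 'inside' -> NEW (unique so far: 4)
  Token 5: 'sold' -> NEW (unique so far: 5)
  Token 6: 'under' -> NEW (unique so far: 6)
  Token 7: 'many' -> NEW (unique so far: 7)
  Token 8: 'child' -> NEW (unique so far: 8)
  Token 9: 'door' -> NEW (unique so far: 9)
  Token 10: 'always' -> NEW (unique so far: 10)
  Token 11: 'closed' -> NEW (unique so far: 11)
  Token 12: 'heard' -> NEW (unique so far: 12)
  Token 13: 'walks' -> NEW (unique so far: 13)
  Token 14: 'broke' -> NEW (unique so far: 14)
Unique types: ('always', 'book', 'broke', 'child', 'closed', 'door', 'heard', 'inside', 'many', 'phone', 'sold', 'tree', 'under', 'walks')
Vocabulary size: 14

14


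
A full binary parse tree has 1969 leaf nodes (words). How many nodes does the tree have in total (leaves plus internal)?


Leaf nodes (terminals): 1969
Internal nodes = n - 1 = 1969 - 1 = 1968
Total = leaves + internal = 1969 + 1968 = 3937

3937


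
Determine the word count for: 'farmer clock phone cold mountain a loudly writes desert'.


Counting words by splitting on spaces:
  Word 1: 'farmer'
  Word 2: 'clock'
  Word 3: 'phone'
  Word 4: 'cold'
  Word 5: 'mountain'
  Word 6: 'a'
  Word 7: 'loudly'
  Word 8: 'writes'
  Word 9: 'desert'
Total words: 9

9


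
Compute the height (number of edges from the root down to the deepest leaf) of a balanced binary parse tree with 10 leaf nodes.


In a balanced binary tree with n leaves the deepest leaf is ceil(log2(n)) edges below the root.
log2(10) = 3.3219
ceil(3.3219) = 4
height (edges) = 4

4


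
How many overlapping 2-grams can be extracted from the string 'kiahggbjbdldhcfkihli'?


String 'kiahggbjbdldhcfkihli' has length L = 20.
Number of overlapping n-grams = L - n + 1
Substituting: 20 - 2 + 1 = 19

19


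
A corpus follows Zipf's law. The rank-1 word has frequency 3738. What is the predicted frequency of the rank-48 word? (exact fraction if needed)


Zipf's law: freq(rank) = f1 / rank
f1 = 3738, rank = 48
freq = 3738 / 48
GCD(3738, 48) = 6
Simplified: 623/8

623/8


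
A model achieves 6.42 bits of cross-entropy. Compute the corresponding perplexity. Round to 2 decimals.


Perplexity formula: PP = 2^H
H = 6.42
PP = 2^6.42
Decompose: 2^6.42 = 2^6 * 2^0.42
2^6 = 64, 2^0.42 ~ 1.3379276
PP ~ 64 * 1.3379276 = 85.6273664
Rounded to 2 decimals: 85.63

85.63


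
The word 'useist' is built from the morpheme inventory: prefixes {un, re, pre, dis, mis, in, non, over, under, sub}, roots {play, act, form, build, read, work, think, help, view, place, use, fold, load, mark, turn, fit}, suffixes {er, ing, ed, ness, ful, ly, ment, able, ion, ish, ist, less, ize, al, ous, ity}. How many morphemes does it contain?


Segmenting 'useist' against the inventory:
  'use' -> root (morpheme 1)
  'ist' -> suffix (morpheme 2)
Total morphemes: 2

2


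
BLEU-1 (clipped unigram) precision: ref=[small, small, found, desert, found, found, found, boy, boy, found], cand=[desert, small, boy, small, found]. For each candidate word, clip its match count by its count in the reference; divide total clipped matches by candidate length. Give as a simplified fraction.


Reference word counts: {'boy': 2, 'desert': 1, 'found': 5, 'small': 2}
Checking each candidate word (with clipping):
  'desert' -> in reference (ref count 1, used 1/1) -> match (matches: 1)
  'small' -> in reference (ref count 2, used 1/2) -> match (matches: 2)
  'boy' -> in reference (ref count 2, used 1/2) -> match (matches: 3)
  'small' -> in reference (ref count 2, used 2/2) -> match (matches: 4)
  'found' -> in reference (ref count 5, used 1/5) -> match (matches: 5)
Clipped matches: 5, Candidate length: 5
Precision = 5/5 = 1

1


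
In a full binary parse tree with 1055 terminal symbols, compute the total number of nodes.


Leaf nodes (terminals): 1055
Internal nodes = n - 1 = 1055 - 1 = 1054
Total = leaves + internal = 1055 + 1054 = 2109

2109


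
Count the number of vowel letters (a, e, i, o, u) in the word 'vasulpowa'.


Scanning each character of 'vasulpowa':
  Position 1: 'v' -> consonant (running count: 0)
  Position 2: 'a' -> vowel (running count: 1)
  Position 3: 's' -> consonant (running count: 1)
  Position 4: 'u' -> vowel (running count: 2)
  Position 5: 'l' -> consonant (running count: 2)
  Position 6: 'p' -> consonant (running count: 2)
  Position 7: 'o' -> vowel (running count: 3)
  Position 8: 'w' -> consonant (running count: 3)
  Position 9: 'a' -> vowel (running count: 4)
Total vowels: 4

4


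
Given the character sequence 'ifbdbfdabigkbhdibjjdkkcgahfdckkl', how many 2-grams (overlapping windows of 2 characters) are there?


String 'ifbdbfdabigkbhdibjjdkkcgahfdckkl' has length L = 32.
Number of overlapping n-grams = L - n + 1
Substituting: 32 - 2 + 1 = 31

31


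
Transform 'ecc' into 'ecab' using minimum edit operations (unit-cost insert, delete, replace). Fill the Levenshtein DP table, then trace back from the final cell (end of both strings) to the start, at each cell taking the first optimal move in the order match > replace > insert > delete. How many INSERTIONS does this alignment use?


Edit distance = 2. Backtracking from cell (3, 4) with preference match > replace > insert > delete,
then listing the resulting alignment 'ecc' -> 'ecab' left to right:
  Step 1: keep 'e'
  Step 2: keep 'c'
  Step 3: insert 'a' [insertion #1]
  Step 4: replace c->b
Total insertions: 1

1


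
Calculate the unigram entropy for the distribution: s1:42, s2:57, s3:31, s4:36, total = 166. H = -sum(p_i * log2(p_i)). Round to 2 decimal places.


Computing entropy H = -sum(p_i * log2(p_i)):
  s1: p = 42/166 = 0.2530, -p*log2(p) = 0.5017
  s2: p = 57/166 = 0.3434, -p*log2(p) = 0.5295
  s3: p = 31/166 = 0.1867, -p*log2(p) = 0.4521
  s4: p = 36/166 = 0.2169, -p*log2(p) = 0.4782
H = sum of terms = 1.9615
Rounded to 2 decimals: 1.96

1.96


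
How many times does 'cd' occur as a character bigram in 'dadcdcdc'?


Scanning 'dadcdcdc' for bigram 'cd':
  Position 0: 'da' -> no
  Position 1: 'ad' -> no
  Position 2: 'dc' -> no
  Position 3: 'cd' -> MATCH
  Position 4: 'dc' -> no
  Position 5: 'cd' -> MATCH
  Position 6: 'dc' -> no
Total matches: 2

2


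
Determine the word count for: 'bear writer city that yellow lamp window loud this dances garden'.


Counting words by splitting on spaces:
  Word 1: 'bear'
  Word 2: 'writer'
  Word 3: 'city'
  Word 4: 'that'
  Word 5: 'yellow'
  Word 6: 'lamp'
  Word 7: 'window'
  Word 8: 'loud'
  Word 9: 'this'
  Word 10: 'dances'
  Word 11: 'garden'
Total words: 11

11


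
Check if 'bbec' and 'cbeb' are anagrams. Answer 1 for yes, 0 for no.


Sort characters of 'bbec': 'bbce'
Sort characters of 'cbeb': 'bbce'
Sorted forms match -> they ARE anagrams
Result: 1

1


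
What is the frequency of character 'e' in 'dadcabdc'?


Scanning 'dadcabdc' for 'e':
  No matches found.
Total occurrences of 'e': 0

0


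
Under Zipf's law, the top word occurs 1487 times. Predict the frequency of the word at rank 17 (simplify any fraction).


Zipf's law: freq(rank) = f1 / rank
f1 = 1487, rank = 17
freq = 1487 / 17
GCD(1487, 17) = 1
Simplified: 1487/17

1487/17


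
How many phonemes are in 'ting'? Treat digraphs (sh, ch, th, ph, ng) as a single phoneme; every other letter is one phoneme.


Parsing 'ting' greedily, digraphs first:
  't' -> consonant phoneme (phonemes so far: 1)
  'i' -> vowel phoneme (phonemes so far: 2)
  'ng' -> digraph (1 consonant phoneme) (phonemes so far: 3)
Total phonemes: 3

3


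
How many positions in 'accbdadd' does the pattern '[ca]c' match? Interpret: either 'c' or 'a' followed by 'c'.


Pattern: [ca]c means either 'c' or 'a' followed by 'c'.
Scanning 'accbdadd' position-by-position:
  Pos 0: window 'ac' -> MATCH
  Pos 1: window 'cc' -> MATCH
  Pos 2: window 'cb' -> no
  Pos 3: window 'bd' -> no
  Pos 4: window 'da' -> no
  Pos 5: window 'ad' -> no
  Pos 6: window 'dd' -> no
  Pos 7: window 'd' -> no
Total matches: 2

2


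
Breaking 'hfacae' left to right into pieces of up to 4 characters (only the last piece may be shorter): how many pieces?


'hfacae' has 6 characters.
Chunking with max size 4:
  Chunk 1: 'hfac' (positions 0-3)
  Chunk 2: 'ae' (positions 4-5)
Total chunks: ceil(6 / 4) = 2

2


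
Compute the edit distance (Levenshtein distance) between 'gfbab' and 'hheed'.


Building DP table for s1='gfbab' (len 5) and s2='hheed' (len 5):
       h  h  e  e  d
    0  1  2  3  4  5
  g 1  1  2  3  4  5
  f 2  2  2  3  4  5
  b 3  3  3  3  4  5
  a 4  4  4  4  4  5
  b 5  5  5  5  5  5
Edit distance = dp[5][5] = 5

5


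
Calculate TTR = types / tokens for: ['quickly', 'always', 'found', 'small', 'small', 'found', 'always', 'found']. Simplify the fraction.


Tokens: 8
Unique types: ('always', 'found', 'quickly', 'small') = 4
TTR = 4/8
Simplify: divide both by 4 -> 1/2
TTR = 1/2

1/2


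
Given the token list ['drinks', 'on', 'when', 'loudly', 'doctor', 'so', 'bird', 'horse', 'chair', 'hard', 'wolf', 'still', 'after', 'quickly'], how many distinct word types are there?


Listing all tokens and tracking unique types:
  Token 1: 'drinks' -> NEW (unique so far: 1)
  Token 2: 'on' -> NEW (unique so far: 2)
  Token 3: 'when' -> NEW (unique so far: 3)
  Token 4: 'loudly' -> NEW (unique so far: 4)
  Token 5: 'doctor' -> NEW (unique so far: 5)
  Token 6: 'so' -> NEW (unique so far: 6)
  Token 7: 'bird' -> NEW (unique so far: 7)
  Token 8: 'horse' -> NEW (unique so far: 8)
  Token 9: 'chair' -> NEW (unique so far: 9)
  Token 10: 'hard' -> NEW (unique so far: 10)
  Token 11: 'wolf' -> NEW (unique so far: 11)
  Token 12: 'still' -> NEW (unique so far: 12)
  Token 13: 'after' -> NEW (unique so far: 13)
  Token 14: 'quickly' -> NEW (unique so far: 14)
Unique types: ('after', 'bird', 'chair', 'doctor', 'drinks', 'hard', 'horse', 'loudly', 'on', 'quickly', 'so', 'still', 'when', 'wolf')
Vocabulary size: 14

14


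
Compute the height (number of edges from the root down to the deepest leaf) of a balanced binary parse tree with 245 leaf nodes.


In a balanced binary tree with n leaves the deepest leaf is ceil(log2(n)) edges below the root.
log2(245) = 7.9366
ceil(7.9366) = 8
height (edges) = 8

8


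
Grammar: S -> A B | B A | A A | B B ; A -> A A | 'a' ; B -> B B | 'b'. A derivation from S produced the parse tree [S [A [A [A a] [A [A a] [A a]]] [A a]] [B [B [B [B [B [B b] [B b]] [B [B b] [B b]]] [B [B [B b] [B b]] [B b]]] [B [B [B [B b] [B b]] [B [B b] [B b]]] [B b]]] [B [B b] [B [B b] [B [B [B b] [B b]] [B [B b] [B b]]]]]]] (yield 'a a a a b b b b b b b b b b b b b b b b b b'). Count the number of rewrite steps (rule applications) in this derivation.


Every bracketed nonterminal node [X ...] in the tree is produced by exactly one rule application.
Reading the tree off as a leftmost derivation:
  Step 1: S  =>  A B   (applied S -> A B)
  Step 2: A B  =>  A A B   (applied A -> A A)
  Step 3: A A B  =>  A A A B   (applied A -> A A)
  Step 4: A A A B  =>  a A A B   (applied A -> a)
  Step 5: a A A B  =>  a A A A B   (applied A -> A A)
  Step 6: a A A A B  =>  a a A A B   (applied A -> a)
  Step 7: a a A A B  =>  a a a A B   (applied A -> a)
  Step 8: a a a A B  =>  a a a a B   (applied A -> a)
  Step 9: a a a a B  =>  a a a a B B   (applied B -> B B)
  Step 10: a a a a B B  =>  a a a a B B B   (applied B -> B B)
  Step 11: a a a a B B B  =>  a a a a B B B B   (applied B -> B B)
  Step 12: a a a a B B B B  =>  a a a a B B B B B   (applied B -> B B)
  Step 13: a a a a B B B B B  =>  a a a a B B B B B B   (applied B -> B B)
  Step 14: a a a a B B B B B B  =>  a a a a b B B B B B   (applied B -> b)
  Step 15: a a a a b B B B B B  =>  a a a a b b B B B B   (applied B -> b)
  Step 16: a a a a b b B B B B  =>  a a a a b b B B B B B   (applied B -> B B)
  Step 17: a a a a b b B B B B B  =>  a a a a b b b B B B B   (applied B -> b)
  Step 18: a a a a b b b B B B B  =>  a a a a b b b b B B B   (applied B -> b)
  Step 19: a a a a b b b b B B B  =>  a a a a b b b b B B B B   (applied B -> B B)
  Step 20: a a a a b b b b B B B B  =>  a a a a b b b b B B B B B   (applied B -> B B)
  Step 21: a a a a b b b b B B B B B  =>  a a a a b b b b b B B B B   (applied B -> b)
  Step 22: a a a a b b b b b B B B B  =>  a a a a b b b b b b B B B   (applied B -> b)
  Step 23: a a a a b b b b b b B B B  =>  a a a a b b b b b b b B B   (applied B -> b)
  Step 24: a a a a b b b b b b b B B  =>  a a a a b b b b b b b B B B   (applied B -> B B)
  Step 25: a a a a b b b b b b b B B B  =>  a a a a b b b b b b b B B B B   (applied B -> B B)
  Step 26: a a a a b b b b b b b B B B B  =>  a a a a b b b b b b b B B B B B   (applied B -> B B)
  Step 27: a a a a b b b b b b b B B B B B  =>  a a a a b b b b b b b b B B B B   (applied B -> b)
  Step 28: a a a a b b b b b b b b B B B B  =>  a a a a b b b b b b b b b B B B   (applied B -> b)
  Step 29: a a a a b b b b b b b b b B B B  =>  a a a a b b b b b b b b b B B B B   (applied B -> B B)
  Step 30: a a a a b b b b b b b b b B B B B  =>  a a a a b b b b b b b b b b B B B   (applied B -> b)
  Step 31: a a a a b b b b b b b b b b B B B  =>  a a a a b b b b b b b b b b b B B   (applied B -> b)
  Step 32: a a a a b b b b b b b b b b b B B  =>  a a a a b b b b b b b b b b b b B   (applied B -> b)
  Step 33: a a a a b b b b b b b b b b b b B  =>  a a a a b b b b b b b b b b b b B B   (applied B -> B B)
  Step 34: a a a a b b b b b b b b b b b b B B  =>  a a a a b b b b b b b b b b b b b B   (applied B -> b)
  Step 35: a a a a b b b b b b b b b b b b b B  =>  a a a a b b b b b b b b b b b b b B B   (applied B -> B B)
  Step 36: a a a a b b b b b b b b b b b b b B B  =>  a a a a b b b b b b b b b b b b b b B   (applied B -> b)
  Step 37: a a a a b b b b b b b b b b b b b b B  =>  a a a a b b b b b b b b b b b b b b B B   (applied B -> B B)
  Step 38: a a a a b b b b b b b b b b b b b b B B  =>  a a a a b b b b b b b b b b b b b b B B B   (applied B -> B B)
  Step 39: a a a a b b b b b b b b b b b b b b B B B  =>  a a a a b b b b b b b b b b b b b b b B B   (applied B -> b)
  Step 40: a a a a b b b b b b b b b b b b b b b B B  =>  a a a a b b b b b b b b b b b b b b b b B   (applied B -> b)
  Step 41: a a a a b b b b b b b b b b b b b b b b B  =>  a a a a b b b b b b b b b b b b b b b b B B   (applied B -> B B)
  Step 42: a a a a b b b b b b b b b b b b b b b b B B  =>  a a a a b b b b b b b b b b b b b b b b b B   (applied B -> b)
  Step 43: a a a a b b b b b b b b b b b b b b b b b B  =>  a a a a b b b b b b b b b b b b b b b b b b   (applied B -> b)
Final yield: a a a a b b b b b b b b b b b b b b b b b b
Total rewrite steps: 43

43
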